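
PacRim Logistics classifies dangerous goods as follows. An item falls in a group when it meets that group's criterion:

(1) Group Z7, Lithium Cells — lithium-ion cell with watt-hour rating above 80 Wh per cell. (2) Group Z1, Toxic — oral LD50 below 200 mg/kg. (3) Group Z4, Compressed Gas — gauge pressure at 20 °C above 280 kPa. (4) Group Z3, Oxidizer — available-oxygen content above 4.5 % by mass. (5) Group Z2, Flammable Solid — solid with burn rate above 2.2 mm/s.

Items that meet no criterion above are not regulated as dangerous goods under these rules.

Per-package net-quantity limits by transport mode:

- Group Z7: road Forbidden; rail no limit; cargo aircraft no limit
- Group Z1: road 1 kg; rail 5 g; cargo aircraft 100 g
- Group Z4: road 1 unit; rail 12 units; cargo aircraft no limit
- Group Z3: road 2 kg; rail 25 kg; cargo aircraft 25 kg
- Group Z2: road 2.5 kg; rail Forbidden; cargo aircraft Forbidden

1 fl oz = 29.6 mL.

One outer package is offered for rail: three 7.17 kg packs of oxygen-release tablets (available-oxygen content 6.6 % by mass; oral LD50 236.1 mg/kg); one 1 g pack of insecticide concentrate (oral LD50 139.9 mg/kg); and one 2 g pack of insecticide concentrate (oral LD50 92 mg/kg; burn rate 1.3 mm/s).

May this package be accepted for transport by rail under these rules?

Available-oxygen content 6.6 % by mass meets the Group Z3 criterion (Oxidizer), so the oxygen-release tablets are Group Z3.
Insecticide concentrate: oral LD50 139.9 mg/kg < 200 mg/kg → Group Z1 (Toxic).
With oral LD50 92 mg/kg (< 200 mg/kg), the insecticide concentrate falls in Group Z1.
Group Z1 net quantity: 1 g + 2 g = 3 g.
3 g ≤ 5 g (rail limit, Group Z1) — within limit.
Group Z3 quantity: three 7.17 kg packs = 21.51 kg.
21.51 kg ≤ 25 kg (rail limit, Group Z3) — within limit.
Every hazard group is within its rail limit and no segregation rule is violated.

Yes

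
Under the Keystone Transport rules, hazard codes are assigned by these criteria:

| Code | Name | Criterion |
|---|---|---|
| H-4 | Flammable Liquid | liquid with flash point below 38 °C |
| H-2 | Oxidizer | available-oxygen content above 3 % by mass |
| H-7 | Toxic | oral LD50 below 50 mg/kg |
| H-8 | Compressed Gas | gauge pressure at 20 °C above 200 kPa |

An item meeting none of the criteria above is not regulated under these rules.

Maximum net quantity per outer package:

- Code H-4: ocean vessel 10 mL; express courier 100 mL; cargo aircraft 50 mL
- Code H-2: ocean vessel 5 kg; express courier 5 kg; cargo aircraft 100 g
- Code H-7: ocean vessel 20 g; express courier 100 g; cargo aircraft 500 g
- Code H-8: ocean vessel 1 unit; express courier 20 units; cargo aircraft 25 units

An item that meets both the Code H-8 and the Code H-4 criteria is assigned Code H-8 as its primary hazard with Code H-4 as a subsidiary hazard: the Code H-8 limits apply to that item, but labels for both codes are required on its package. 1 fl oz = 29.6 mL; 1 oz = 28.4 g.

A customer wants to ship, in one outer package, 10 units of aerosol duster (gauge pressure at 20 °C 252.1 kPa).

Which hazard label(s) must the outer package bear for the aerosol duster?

Code H-8

Gauge pressure at 20 °C 252.1 kPa meets the Code H-8 criterion (Compressed Gas), so the aerosol duster is Code H-8.
Only the Code H-8 label is required.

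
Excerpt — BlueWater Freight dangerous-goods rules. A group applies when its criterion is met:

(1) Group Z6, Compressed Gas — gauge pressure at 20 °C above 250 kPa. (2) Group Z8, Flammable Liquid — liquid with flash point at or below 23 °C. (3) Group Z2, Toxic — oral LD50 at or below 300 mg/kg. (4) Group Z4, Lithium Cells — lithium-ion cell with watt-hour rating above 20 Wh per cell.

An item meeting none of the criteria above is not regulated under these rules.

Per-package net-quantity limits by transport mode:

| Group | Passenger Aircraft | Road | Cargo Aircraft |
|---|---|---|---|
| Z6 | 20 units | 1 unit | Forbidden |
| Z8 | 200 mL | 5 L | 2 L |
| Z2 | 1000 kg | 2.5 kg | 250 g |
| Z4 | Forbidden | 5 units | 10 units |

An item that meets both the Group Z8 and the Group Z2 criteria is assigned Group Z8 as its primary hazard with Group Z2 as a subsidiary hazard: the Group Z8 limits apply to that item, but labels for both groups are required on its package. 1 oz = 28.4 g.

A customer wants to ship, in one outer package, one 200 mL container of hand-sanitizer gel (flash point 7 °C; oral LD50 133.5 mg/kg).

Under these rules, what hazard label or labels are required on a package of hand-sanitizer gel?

Group Z2 and Z8

Flash point 7 °C meets the Group Z8 criterion (Flammable Liquid), so the hand-sanitizer gel is Group Z8.
Hand-sanitizer gel: oral LD50 133.5 mg/kg ≤ 300 mg/kg → Group Z2 (Toxic).
By the precedence rule Group Z8 is primary and Group Z2 is subsidiary, and that rule requires both labels on the package.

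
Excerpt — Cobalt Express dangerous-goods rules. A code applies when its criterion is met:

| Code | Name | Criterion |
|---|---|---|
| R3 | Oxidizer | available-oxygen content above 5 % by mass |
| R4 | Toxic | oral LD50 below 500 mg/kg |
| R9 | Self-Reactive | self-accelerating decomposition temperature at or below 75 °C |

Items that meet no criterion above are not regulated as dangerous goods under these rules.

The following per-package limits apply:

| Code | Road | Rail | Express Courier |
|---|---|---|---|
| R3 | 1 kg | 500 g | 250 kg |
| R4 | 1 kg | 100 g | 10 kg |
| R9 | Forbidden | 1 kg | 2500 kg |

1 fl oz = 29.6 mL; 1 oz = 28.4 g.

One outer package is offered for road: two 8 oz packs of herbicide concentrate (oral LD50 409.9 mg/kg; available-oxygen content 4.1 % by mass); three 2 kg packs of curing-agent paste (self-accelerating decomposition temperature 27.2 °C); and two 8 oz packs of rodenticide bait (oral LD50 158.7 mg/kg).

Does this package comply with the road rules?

Herbicide concentrate: oral LD50 409.9 mg/kg < 500 mg/kg → Code R4 (Toxic).
Self-accelerating decomposition temperature 27.2 °C meets the Code R9 criterion (Self-Reactive), so the curing-agent paste is Code R9.
With oral LD50 158.7 mg/kg (< 500 mg/kg), the rodenticide bait falls in Code R4.
Total Code R4: (two 8 oz packs = 454.4 g) + (two 8 oz packs = 454.4 g) = 908.8 g.
908.8 g is within the road limit of 1 kg for Code R4.
Code R9 quantity: three 2 kg packs = 6 kg.
By road, Code R9 is Forbidden regardless of quantity.

No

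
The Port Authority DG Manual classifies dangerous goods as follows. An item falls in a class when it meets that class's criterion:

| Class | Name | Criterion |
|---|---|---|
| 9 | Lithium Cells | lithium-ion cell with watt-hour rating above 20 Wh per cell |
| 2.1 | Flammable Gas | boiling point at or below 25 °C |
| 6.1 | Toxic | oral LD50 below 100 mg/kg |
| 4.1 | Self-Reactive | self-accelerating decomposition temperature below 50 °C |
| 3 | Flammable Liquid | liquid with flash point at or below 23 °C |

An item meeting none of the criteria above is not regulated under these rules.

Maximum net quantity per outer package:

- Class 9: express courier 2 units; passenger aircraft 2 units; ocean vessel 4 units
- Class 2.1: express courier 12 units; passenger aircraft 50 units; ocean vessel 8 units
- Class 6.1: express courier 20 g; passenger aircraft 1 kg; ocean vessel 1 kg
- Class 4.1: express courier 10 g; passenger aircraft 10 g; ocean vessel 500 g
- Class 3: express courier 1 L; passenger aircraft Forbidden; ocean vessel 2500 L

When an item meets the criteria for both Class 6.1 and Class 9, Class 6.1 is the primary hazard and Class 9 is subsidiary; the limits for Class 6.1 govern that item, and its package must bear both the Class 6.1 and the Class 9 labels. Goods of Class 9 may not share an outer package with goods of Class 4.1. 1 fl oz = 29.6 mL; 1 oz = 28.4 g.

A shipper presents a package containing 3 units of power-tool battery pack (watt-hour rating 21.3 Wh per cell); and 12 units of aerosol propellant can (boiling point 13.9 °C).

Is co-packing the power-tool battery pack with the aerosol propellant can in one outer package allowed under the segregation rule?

With watt-hour rating 21.3 Wh per cell (> 20 Wh per cell), the power-tool battery pack falls in Class 9.
Aerosol propellant can: boiling point 13.9 °C ≤ 25 °C → Class 2.1 (Flammable Gas).
No segregation rule bars Class 9 with Class 2.1.

Yes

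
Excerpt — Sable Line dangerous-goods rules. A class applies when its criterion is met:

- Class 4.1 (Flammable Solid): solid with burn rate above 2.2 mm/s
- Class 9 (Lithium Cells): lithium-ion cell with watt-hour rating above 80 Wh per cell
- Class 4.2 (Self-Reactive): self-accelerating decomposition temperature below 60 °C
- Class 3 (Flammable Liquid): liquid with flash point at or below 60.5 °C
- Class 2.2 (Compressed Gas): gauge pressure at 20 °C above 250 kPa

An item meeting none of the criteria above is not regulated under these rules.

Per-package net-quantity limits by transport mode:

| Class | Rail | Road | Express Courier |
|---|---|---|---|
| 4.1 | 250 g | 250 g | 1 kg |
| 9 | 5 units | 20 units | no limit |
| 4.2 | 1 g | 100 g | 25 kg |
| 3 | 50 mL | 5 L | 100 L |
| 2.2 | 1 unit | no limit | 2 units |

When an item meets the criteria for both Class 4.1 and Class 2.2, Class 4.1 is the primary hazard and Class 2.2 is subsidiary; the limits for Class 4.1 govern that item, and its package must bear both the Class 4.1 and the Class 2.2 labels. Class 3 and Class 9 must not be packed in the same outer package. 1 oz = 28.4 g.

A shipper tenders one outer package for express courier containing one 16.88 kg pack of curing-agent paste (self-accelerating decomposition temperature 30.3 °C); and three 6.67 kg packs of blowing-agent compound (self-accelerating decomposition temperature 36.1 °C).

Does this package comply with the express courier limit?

No

Self-accelerating decomposition temperature 30.3 °C meets the Class 4.2 criterion (Self-Reactive), so the curing-agent paste is Class 4.2.
With self-accelerating decomposition temperature 36.1 °C (< 60 °C), the blowing-agent compound falls in Class 4.2.
Class 4.2 net quantity: 16.88 kg + (three 6.67 kg packs = 20.01 kg) = 36.89 kg.
36.89 kg exceeds the express courier limit of 25 kg for Class 4.2.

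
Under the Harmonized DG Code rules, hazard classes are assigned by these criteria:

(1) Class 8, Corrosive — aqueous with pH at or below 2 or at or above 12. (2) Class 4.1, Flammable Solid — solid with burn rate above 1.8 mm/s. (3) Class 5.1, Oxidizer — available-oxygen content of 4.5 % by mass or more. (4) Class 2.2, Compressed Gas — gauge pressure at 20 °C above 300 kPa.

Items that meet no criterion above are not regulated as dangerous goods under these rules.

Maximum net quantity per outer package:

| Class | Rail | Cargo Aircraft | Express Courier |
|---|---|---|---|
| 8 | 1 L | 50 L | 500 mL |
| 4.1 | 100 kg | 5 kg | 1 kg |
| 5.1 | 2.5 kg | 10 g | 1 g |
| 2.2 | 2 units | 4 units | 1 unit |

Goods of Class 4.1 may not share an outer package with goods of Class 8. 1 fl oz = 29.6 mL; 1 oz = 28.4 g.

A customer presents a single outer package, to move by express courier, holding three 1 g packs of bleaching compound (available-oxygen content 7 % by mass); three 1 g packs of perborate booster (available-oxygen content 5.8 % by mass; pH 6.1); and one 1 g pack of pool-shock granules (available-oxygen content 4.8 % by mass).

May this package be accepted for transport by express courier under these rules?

With available-oxygen content 7 % by mass (≥ 4.5 % by mass), the bleaching compound falls in Class 5.1.
Available-oxygen content 5.8 % by mass meets the Class 5.1 criterion (Oxidizer), so the perborate booster is Class 5.1.
The pool-shock granules have available-oxygen content 4.8 % by mass, which is ≥ 4.5 % by mass, so they are Class 5.1 (Oxidizer).
Class 5.1 net quantity: (three 1 g packs = 3 g) + (three 1 g packs = 3 g) + 1 g = 7 g.
That exceeds the Class 5.1 express courier limit of 1 g.

No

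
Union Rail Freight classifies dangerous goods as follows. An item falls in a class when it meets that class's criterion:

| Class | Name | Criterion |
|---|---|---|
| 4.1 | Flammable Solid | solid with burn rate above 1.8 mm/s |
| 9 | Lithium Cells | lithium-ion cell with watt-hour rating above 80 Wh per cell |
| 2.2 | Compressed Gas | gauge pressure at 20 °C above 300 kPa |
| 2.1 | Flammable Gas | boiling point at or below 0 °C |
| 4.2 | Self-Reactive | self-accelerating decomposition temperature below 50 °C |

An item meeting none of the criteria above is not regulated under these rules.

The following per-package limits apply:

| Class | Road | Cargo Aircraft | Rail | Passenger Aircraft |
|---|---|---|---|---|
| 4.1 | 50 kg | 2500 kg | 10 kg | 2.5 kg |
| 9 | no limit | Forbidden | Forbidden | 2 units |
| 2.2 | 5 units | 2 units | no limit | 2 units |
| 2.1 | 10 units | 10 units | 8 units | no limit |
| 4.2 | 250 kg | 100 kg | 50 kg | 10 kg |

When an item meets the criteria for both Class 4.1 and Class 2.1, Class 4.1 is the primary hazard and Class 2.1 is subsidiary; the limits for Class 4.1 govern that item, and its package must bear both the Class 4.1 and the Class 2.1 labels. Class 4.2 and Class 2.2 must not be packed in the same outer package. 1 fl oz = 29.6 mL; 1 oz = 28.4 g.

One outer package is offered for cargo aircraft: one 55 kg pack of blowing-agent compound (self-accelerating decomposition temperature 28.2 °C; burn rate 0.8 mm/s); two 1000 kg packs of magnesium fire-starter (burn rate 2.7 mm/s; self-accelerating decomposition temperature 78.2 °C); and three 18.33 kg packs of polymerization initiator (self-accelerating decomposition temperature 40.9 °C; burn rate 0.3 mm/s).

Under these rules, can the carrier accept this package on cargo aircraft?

No

Blowing-agent compound: self-accelerating decomposition temperature 28.2 °C < 50 °C → Class 4.2 (Self-Reactive).
Burn rate 2.7 mm/s meets the Class 4.1 criterion (Flammable Solid), so the magnesium fire-starter is Class 4.1.
Self-accelerating decomposition temperature 40.9 °C meets the Class 4.2 criterion (Self-Reactive), so the polymerization initiator is Class 4.2.
Class 4.2 net quantity: 55 kg + (three 18.33 kg packs = 54.99 kg) = 109.99 kg.
109.99 kg exceeds the cargo aircraft limit of 100 kg for Class 4.2.
Class 4.1 quantity: two 1000 kg packs = 2000 kg.
That is within the Class 4.1 cargo aircraft limit of 2500 kg.
The segregation rule (Class 4.2 with Class 2.2) does not apply to Class 4.2 with Class 4.1.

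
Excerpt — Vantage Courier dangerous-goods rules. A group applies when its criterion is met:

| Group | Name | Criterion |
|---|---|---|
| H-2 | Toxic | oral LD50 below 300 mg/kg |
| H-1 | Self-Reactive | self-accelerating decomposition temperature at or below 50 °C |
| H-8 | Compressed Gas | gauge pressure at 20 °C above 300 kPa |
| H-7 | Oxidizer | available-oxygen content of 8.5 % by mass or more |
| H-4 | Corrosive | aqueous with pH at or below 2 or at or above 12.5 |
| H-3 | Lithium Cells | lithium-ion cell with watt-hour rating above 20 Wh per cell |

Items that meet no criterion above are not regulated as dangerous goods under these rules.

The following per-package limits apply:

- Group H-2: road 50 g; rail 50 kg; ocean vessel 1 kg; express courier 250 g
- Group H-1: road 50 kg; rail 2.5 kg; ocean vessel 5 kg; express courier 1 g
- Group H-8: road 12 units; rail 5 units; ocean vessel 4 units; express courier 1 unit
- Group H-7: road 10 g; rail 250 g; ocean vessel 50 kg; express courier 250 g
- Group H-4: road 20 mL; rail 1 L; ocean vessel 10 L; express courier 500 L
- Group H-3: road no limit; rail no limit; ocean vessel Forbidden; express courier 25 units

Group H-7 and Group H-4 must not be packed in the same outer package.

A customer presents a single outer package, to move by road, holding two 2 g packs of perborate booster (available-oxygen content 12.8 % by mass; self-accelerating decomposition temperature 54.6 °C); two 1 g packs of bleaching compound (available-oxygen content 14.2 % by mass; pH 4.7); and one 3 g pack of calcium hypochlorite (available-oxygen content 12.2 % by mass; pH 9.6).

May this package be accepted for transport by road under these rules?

Yes

With available-oxygen content 12.8 % by mass (≥ 8.5 % by mass), the perborate booster falls in Group H-7.
Bleaching compound: available-oxygen content 14.2 % by mass ≥ 8.5 % by mass → Group H-7 (Oxidizer).
With available-oxygen content 12.2 % by mass (≥ 8.5 % by mass), the calcium hypochlorite falls in Group H-7.
Group H-7 net quantity: (two 2 g packs = 4 g) + (two 1 g packs = 2 g) + 3 g = 9 g.
That is within the Group H-7 road limit of 10 g.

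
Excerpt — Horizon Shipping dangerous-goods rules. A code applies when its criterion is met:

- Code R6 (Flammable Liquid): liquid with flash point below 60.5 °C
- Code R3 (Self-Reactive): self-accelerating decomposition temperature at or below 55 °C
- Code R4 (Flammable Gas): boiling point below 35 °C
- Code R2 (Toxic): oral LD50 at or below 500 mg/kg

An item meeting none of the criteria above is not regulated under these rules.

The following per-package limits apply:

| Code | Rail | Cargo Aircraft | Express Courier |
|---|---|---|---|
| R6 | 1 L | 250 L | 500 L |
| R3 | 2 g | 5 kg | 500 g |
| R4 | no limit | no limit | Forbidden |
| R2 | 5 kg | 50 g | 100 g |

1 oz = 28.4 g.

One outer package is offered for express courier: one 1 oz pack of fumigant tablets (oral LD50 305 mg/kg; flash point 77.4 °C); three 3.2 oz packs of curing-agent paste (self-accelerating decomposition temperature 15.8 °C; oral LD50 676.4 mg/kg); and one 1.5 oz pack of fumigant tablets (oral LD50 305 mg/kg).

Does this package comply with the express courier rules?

Fumigant tablets: oral LD50 305 mg/kg ≤ 500 mg/kg → Code R2 (Toxic).
Self-accelerating decomposition temperature 15.8 °C meets the Code R3 criterion (Self-Reactive), so the curing-agent paste is Code R3.
Fumigant tablets: oral LD50 305 mg/kg ≤ 500 mg/kg → Code R2 (Toxic).
Code R2 net quantity: (one 1 oz pack = 28.4 g) + (one 1.5 oz pack = 42.6 g) = 71 g.
71 g is within the express courier limit of 100 g for Code R2.
Code R3 quantity: three 3.2 oz packs = 272.64 g.
That is within the Code R3 express courier limit of 500 g.
Every hazard code is within its express courier limit and no segregation rule is violated.

Yes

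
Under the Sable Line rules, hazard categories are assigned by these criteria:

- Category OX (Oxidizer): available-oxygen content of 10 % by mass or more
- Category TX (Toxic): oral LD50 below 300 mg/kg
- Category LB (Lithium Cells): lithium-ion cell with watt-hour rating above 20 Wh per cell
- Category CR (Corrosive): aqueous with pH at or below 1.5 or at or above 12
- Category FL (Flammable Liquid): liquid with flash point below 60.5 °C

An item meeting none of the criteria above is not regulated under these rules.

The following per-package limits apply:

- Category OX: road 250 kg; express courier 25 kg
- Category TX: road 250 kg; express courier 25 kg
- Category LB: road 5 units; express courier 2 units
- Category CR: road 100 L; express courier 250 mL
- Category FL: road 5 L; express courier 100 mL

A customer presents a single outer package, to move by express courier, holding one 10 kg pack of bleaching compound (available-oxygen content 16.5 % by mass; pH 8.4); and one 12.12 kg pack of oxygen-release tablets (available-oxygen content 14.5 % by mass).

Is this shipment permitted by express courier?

Yes

The bleaching compound has available-oxygen content 16.5 % by mass, which is ≥ 10 % by mass, so it is Category OX (Oxidizer).
Available-oxygen content 14.5 % by mass meets the Category OX criterion (Oxidizer), so the oxygen-release tablets are Category OX.
Category OX net quantity: 10 kg + 12.12 kg = 22.12 kg.
22.12 kg is within the express courier limit of 25 kg for Category OX.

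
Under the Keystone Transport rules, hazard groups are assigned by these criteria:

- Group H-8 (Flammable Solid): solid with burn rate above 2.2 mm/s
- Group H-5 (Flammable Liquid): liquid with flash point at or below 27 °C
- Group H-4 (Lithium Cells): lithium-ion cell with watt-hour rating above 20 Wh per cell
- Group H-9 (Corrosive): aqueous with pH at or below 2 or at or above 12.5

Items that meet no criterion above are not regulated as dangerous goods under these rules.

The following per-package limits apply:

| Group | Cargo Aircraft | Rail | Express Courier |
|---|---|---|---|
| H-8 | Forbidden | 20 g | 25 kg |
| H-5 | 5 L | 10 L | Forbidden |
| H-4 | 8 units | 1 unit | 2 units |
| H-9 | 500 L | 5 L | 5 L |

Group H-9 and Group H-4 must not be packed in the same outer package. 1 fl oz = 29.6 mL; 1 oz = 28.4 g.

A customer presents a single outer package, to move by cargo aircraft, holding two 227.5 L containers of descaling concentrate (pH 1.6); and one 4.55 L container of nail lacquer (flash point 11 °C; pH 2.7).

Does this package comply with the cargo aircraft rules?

With pH 1.6 (≤ 2), the descaling concentrate falls in Group H-9.
Nail lacquer: flash point 11 °C ≤ 27 °C → Group H-5 (Flammable Liquid).
Group H-9 quantity: two 227.5 L containers = 455 L.
455 L is within the cargo aircraft limit of 500 L for Group H-9.
Group H-5 quantity: 4.55 L.
That is within the Group H-5 cargo aircraft limit of 5 L.
The segregation rule (Group H-9 with Group H-4) does not apply to Group H-9 with Group H-5.
Every hazard group is within its cargo aircraft limit and no segregation rule is violated.

Yes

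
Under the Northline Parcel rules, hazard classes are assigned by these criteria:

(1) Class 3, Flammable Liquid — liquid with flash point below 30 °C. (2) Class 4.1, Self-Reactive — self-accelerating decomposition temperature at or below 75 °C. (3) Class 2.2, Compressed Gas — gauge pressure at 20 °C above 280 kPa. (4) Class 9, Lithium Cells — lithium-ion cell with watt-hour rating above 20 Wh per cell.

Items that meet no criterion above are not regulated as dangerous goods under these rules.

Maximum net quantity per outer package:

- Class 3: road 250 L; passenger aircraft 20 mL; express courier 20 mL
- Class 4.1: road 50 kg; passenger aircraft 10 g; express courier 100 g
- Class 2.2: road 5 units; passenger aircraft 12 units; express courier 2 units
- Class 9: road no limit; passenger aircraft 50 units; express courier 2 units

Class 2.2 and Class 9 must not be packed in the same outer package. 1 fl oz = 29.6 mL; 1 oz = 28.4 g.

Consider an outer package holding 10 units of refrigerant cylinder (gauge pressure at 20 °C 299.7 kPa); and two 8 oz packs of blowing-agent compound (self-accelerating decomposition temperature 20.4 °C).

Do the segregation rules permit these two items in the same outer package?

The refrigerant cylinder has gauge pressure at 20 °C 299.7 kPa, which is > 280 kPa, so it is Class 2.2 (Compressed Gas).
The blowing-agent compound has self-accelerating decomposition temperature 20.4 °C, which is ≤ 75 °C, so it is Class 4.1 (Self-Reactive).
No segregation rule bars Class 2.2 with Class 4.1.

Yes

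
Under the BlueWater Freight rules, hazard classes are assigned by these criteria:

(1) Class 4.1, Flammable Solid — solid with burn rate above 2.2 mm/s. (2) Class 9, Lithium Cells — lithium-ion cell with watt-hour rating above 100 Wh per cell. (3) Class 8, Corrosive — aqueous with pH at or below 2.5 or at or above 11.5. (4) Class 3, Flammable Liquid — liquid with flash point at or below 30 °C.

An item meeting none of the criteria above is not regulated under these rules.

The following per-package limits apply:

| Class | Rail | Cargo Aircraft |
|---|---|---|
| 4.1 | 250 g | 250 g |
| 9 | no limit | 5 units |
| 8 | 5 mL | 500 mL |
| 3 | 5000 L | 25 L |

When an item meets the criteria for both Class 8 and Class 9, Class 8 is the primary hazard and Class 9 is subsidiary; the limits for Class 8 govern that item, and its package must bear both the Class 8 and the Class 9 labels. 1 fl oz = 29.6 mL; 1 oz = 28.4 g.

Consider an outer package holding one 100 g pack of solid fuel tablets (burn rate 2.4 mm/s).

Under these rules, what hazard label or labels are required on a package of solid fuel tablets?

Burn rate 2.4 mm/s meets the Class 4.1 criterion (Flammable Solid), so the solid fuel tablets are Class 4.1.
Only the Class 4.1 label is required.

Class 4.1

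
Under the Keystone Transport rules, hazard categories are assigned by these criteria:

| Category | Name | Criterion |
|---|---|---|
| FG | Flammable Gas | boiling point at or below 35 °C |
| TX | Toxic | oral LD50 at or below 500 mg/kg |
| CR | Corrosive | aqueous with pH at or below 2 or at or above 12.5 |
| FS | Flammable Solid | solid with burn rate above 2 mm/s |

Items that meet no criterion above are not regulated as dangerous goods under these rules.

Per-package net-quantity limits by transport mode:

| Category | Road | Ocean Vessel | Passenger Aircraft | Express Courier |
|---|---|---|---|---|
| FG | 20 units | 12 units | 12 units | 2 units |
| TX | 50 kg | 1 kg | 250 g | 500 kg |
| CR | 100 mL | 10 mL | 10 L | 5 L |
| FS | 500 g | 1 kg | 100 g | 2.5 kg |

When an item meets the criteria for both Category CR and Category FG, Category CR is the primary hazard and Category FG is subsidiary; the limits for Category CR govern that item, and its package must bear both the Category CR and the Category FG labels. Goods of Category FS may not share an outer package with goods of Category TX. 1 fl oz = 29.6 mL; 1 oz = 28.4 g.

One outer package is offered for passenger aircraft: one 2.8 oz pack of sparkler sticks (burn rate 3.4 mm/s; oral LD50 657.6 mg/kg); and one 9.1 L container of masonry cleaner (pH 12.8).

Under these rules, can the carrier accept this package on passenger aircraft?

Sparkler sticks: burn rate 3.4 mm/s > 2 mm/s → Category FS (Flammable Solid).
With pH 12.8 (≥ 12.5), the masonry cleaner falls in Category CR.
Category FS quantity: one 2.8 oz pack = 79.52 g.
79.52 g is within the passenger aircraft limit of 100 g for Category FS.
Category CR quantity: 9.1 L.
9.1 L ≤ 10 L (passenger aircraft limit, Category CR) — within limit.
The segregation rule (Category FS with Category TX) does not apply to Category FS with Category CR.
Every hazard category is within its passenger aircraft limit and no segregation rule is violated.

Yes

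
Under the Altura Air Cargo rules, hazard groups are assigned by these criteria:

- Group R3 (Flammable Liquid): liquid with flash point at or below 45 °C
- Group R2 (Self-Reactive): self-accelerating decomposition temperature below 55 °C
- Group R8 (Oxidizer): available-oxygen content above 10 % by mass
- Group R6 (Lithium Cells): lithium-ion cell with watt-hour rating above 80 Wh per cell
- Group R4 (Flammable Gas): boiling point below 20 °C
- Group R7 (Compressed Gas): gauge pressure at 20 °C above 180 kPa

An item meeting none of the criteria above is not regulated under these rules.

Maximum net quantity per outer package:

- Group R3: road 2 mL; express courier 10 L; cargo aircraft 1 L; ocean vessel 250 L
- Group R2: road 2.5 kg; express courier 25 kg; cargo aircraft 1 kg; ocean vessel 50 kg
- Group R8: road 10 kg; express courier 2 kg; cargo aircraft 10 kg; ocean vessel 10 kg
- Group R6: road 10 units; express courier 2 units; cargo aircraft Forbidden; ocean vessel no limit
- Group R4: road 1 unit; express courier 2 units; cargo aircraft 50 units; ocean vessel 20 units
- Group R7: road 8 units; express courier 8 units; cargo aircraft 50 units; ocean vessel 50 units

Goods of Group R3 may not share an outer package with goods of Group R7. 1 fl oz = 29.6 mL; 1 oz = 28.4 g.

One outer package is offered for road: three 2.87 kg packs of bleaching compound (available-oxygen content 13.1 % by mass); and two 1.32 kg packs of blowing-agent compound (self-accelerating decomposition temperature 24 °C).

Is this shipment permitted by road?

No

Available-oxygen content 13.1 % by mass meets the Group R8 criterion (Oxidizer), so the bleaching compound is Group R8.
Blowing-agent compound: self-accelerating decomposition temperature 24 °C < 55 °C → Group R2 (Self-Reactive).
Group R2 quantity: two 1.32 kg packs = 2.64 kg.
2.64 kg exceeds the road limit of 2.5 kg for Group R2.
Group R8 quantity: three 2.87 kg packs = 8.61 kg.
That is within the Group R8 road limit of 10 kg.
The segregation rule (Group R3 with Group R7) does not apply to Group R2 with Group R8.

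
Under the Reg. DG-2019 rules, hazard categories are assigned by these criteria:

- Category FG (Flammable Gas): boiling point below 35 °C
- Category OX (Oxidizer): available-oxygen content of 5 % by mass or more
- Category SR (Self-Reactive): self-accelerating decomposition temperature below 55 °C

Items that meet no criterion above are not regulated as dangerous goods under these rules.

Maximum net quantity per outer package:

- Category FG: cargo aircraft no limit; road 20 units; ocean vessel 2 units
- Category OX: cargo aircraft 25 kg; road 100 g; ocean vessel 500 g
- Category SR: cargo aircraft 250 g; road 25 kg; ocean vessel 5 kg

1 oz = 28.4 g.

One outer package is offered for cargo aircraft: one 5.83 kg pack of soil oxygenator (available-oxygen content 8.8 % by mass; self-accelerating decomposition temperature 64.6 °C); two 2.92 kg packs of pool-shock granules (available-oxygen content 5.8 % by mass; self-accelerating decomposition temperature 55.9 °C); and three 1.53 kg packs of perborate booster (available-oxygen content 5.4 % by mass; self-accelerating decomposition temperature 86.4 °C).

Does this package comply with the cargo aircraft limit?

Available-oxygen content 8.8 % by mass meets the Category OX criterion (Oxidizer), so the soil oxygenator is Category OX.
With available-oxygen content 5.8 % by mass (≥ 5 % by mass), the pool-shock granules fall in Category OX.
Available-oxygen content 5.4 % by mass meets the Category OX criterion (Oxidizer), so the perborate booster is Category OX.
Total Category OX: 5.83 kg + (two 2.92 kg packs = 5.84 kg) + (three 1.53 kg packs = 4.59 kg) = 16.26 kg.
That is within the Category OX cargo aircraft limit of 25 kg.

Yes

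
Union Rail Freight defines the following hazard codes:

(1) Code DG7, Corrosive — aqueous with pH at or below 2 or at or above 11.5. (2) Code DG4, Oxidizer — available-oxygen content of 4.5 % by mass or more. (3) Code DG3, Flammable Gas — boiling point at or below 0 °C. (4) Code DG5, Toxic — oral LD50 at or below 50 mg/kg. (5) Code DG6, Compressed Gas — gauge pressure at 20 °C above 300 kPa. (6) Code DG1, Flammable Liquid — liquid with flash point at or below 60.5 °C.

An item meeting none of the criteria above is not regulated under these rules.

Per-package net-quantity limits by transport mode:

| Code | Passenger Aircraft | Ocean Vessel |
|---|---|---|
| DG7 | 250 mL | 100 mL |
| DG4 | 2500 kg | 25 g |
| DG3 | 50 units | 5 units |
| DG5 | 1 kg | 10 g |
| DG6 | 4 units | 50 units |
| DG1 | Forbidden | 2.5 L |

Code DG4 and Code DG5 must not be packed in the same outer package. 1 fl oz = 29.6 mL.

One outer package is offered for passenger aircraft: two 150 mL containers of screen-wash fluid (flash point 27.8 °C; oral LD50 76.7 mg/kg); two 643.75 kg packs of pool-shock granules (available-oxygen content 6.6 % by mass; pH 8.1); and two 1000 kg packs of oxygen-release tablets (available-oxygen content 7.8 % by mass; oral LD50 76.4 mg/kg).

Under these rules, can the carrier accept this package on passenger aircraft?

No

Screen-wash fluid: flash point 27.8 °C ≤ 60.5 °C → Code DG1 (Flammable Liquid).
Pool-shock granules: available-oxygen content 6.6 % by mass ≥ 4.5 % by mass → Code DG4 (Oxidizer).
Available-oxygen content 7.8 % by mass meets the Code DG4 criterion (Oxidizer), so the oxygen-release tablets are Code DG4.
Code DG1 quantity: two 150 mL containers = 300 mL.
By passenger aircraft, Code DG1 is Forbidden regardless of quantity.
Total Code DG4: (two 643.75 kg packs = 1287.5 kg) + (two 1000 kg packs = 2000 kg) = 3287.5 kg.
3287.5 kg > 2500 kg (passenger aircraft limit, Code DG4) — over the limit.
The segregation rule (Code DG4 with Code DG5) does not apply to Code DG1 with Code DG4.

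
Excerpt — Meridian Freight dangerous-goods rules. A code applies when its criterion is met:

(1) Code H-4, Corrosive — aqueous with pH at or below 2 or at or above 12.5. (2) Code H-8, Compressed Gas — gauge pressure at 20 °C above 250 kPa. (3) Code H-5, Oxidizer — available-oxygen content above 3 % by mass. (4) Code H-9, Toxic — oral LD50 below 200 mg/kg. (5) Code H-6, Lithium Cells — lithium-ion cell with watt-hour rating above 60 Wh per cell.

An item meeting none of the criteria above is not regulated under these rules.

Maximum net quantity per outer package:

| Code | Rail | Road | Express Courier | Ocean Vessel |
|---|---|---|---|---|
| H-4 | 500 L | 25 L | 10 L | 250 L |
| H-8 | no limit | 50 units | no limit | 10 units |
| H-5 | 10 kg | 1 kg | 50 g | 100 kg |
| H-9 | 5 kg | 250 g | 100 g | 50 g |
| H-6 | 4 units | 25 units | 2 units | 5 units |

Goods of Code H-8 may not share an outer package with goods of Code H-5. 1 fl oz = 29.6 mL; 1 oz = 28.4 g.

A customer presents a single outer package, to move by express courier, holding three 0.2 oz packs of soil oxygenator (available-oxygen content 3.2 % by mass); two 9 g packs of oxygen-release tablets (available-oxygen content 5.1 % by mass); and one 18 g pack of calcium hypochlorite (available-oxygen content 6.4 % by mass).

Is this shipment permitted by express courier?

No

The soil oxygenator has available-oxygen content 3.2 % by mass, which is > 3 % by mass, so it is Code H-5 (Oxidizer).
With available-oxygen content 5.1 % by mass (> 3 % by mass), the oxygen-release tablets fall in Code H-5.
Available-oxygen content 6.4 % by mass meets the Code H-5 criterion (Oxidizer), so the calcium hypochlorite is Code H-5.
Code H-5 net quantity: (three 0.2 oz packs = 17.04 g) + (two 9 g packs = 18 g) + 18 g = 53.04 g.
53.04 g > 50 g (express courier limit, Code H-5) — over the limit.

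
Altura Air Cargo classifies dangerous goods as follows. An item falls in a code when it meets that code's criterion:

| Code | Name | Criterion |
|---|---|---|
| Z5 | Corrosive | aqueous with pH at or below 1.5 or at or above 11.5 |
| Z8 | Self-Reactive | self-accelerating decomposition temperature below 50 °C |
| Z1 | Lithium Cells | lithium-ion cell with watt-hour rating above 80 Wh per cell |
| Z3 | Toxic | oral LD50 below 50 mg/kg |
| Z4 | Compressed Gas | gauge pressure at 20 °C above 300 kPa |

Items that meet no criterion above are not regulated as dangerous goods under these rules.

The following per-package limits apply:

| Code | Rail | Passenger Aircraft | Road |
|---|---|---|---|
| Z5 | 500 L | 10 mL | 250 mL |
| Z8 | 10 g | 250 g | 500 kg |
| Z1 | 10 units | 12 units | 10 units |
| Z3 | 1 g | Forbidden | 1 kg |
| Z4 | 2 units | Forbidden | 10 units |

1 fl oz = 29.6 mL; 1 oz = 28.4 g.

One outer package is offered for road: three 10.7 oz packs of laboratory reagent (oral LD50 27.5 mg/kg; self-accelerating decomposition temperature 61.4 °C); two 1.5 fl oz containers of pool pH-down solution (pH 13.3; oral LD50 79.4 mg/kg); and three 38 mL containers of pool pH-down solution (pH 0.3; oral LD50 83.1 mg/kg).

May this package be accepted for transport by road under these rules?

Laboratory reagent: oral LD50 27.5 mg/kg < 50 mg/kg → Code Z3 (Toxic).
With pH 13.3 (≥ 11.5), the pool pH-down solution falls in Code Z5.
Pool pH-down solution: pH 0.3 ≤ 1.5 → Code Z5 (Corrosive).
Total Code Z5: (two 1.5 fl oz containers = 88.8 mL) + (three 38 mL containers = 114 mL) = 202.8 mL.
202.8 mL ≤ 250 mL (road limit, Code Z5) — within limit.
Code Z3 quantity: three 10.7 oz packs = 911.64 g.
911.64 g ≤ 1 kg (road limit, Code Z3) — within limit.
Every hazard code is within its road limit and no segregation rule is violated.

Yes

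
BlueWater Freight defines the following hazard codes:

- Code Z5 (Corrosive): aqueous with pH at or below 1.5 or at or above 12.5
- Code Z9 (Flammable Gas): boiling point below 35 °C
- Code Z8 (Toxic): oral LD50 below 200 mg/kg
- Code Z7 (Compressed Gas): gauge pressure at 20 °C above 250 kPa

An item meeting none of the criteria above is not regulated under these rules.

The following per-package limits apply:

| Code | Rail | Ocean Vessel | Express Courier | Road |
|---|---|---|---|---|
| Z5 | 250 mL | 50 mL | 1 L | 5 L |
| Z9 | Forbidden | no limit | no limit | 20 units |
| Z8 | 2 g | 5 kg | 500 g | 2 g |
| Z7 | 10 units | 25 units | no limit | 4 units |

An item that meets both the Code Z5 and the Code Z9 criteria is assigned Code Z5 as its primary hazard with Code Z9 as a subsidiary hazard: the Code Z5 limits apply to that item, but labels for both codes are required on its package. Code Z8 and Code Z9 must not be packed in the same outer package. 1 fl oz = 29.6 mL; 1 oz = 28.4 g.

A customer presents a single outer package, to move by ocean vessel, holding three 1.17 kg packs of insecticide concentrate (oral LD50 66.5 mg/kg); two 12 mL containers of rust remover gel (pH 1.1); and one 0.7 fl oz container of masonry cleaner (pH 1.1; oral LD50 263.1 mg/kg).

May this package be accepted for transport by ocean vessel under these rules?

Insecticide concentrate: oral LD50 66.5 mg/kg < 200 mg/kg → Code Z8 (Toxic).
With pH 1.1 (≤ 1.5), the rust remover gel falls in Code Z5.
With pH 1.1 (≤ 1.5), the masonry cleaner falls in Code Z5.
Code Z8 quantity: three 1.17 kg packs = 3.51 kg.
That is within the Code Z8 ocean vessel limit of 5 kg.
Total Code Z5: (two 12 mL containers = 24 mL) + (one 0.7 fl oz container = 20.72 mL) = 44.72 mL.
44.72 mL is within the ocean vessel limit of 50 mL for Code Z5.
The segregation rule (Code Z8 with Code Z9) does not apply to Code Z8 with Code Z5.
Every hazard code is within its ocean vessel limit and no segregation rule is violated.

Yes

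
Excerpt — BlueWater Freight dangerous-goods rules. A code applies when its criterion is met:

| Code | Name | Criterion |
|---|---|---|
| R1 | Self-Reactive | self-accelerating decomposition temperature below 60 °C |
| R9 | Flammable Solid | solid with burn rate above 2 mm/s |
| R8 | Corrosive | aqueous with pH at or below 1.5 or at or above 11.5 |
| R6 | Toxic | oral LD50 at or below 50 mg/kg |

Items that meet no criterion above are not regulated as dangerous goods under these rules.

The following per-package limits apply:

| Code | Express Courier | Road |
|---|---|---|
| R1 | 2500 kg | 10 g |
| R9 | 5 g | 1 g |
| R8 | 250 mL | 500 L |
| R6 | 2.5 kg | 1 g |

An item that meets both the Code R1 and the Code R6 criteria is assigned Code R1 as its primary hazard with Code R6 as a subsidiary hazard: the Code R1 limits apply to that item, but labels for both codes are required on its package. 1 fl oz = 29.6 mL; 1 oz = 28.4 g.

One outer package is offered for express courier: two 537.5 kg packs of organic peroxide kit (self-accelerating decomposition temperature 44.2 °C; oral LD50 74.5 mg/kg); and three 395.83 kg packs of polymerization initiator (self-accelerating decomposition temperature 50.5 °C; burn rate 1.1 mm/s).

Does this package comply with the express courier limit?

Yes

Organic peroxide kit: self-accelerating decomposition temperature 44.2 °C < 60 °C → Code R1 (Self-Reactive).
Self-accelerating decomposition temperature 50.5 °C meets the Code R1 criterion (Self-Reactive), so the polymerization initiator is Code R1.
Total Code R1: (two 537.5 kg packs = 1075 kg) + (three 395.83 kg packs = 1187.49 kg) = 2262.49 kg.
2262.49 kg is within the express courier limit of 2500 kg for Code R1.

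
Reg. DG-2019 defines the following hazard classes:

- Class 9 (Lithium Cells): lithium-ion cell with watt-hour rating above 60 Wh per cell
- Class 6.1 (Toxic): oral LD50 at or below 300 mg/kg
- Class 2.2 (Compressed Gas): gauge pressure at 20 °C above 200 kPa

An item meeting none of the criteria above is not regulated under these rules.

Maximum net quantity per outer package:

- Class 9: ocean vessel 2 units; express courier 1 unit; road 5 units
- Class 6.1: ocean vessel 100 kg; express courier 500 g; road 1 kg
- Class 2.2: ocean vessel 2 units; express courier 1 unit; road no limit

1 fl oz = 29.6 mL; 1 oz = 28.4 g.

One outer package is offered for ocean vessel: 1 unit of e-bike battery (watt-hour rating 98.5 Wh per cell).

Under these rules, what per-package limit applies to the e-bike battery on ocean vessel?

E-bike battery: watt-hour rating 98.5 Wh per cell > 60 Wh per cell → Class 9 (Lithium Cells).
The ocean vessel limit for Class 9 is 2 units.

2 units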